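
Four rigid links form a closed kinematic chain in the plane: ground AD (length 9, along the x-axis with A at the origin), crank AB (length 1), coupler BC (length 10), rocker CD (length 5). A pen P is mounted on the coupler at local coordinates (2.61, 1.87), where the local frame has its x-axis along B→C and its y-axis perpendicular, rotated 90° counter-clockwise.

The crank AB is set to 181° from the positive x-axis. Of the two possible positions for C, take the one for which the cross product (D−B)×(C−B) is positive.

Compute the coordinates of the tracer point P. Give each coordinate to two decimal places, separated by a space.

0.37 2.88

A=(0,0), D=(9.00,0)
B = A + 1.00·(cos181°, sin181°) = (-0.9998, -0.0175)
|BD| = 9.9999
circle(B,10.00) ∩ circle(D,5.00): a=8.7500, h=4.8413
  candidates: C₊=(7.7417,4.8391) cross=48.412; C₋=(7.7586,-4.8434) cross=-48.412
  mode + wants cross > 0 → take C=(7.7417,4.8391) (cross=48.412)
ex = (C−B)/|BC| = (0.8742,0.4857); ey = (-0.4857,0.8742)
P = B + 2.61·ex + 1.87·ey = (0.3735,2.8848)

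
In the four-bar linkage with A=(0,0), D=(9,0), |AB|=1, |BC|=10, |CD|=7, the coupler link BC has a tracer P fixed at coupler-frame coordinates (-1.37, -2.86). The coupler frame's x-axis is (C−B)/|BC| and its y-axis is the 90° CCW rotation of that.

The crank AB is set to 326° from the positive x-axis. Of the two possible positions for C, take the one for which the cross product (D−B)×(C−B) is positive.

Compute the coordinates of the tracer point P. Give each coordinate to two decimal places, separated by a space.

A=(0,0), D=(9.00,0)
B = A + 1.00·(cos326°, sin326°) = (0.8290, -0.5592)
|BD| = 8.1901
circle(B,10.00) ∩ circle(D,7.00): a=7.2086, h=6.9308
  candidates: C₊=(7.5476,6.8477) cross=56.764; C₋=(8.4940,-6.9817) cross=-56.764
  mode + wants cross > 0 → take C=(7.5476,6.8477) (cross=56.764)
ex = (C−B)/|BC| = (0.6719,0.7407); ey = (-0.7407,0.6719)
P = B + -1.37·ex + -2.86·ey = (2.0270,-3.4954)

2.03 -3.50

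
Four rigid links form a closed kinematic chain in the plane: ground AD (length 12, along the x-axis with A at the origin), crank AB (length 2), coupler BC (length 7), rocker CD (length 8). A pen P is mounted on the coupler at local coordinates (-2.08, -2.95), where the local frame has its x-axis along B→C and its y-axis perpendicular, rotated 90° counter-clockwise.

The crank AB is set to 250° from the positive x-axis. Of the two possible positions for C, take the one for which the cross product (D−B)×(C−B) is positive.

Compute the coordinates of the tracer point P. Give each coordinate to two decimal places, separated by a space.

A=(0,0), D=(12.00,0)
B = A + 2.00·(cos250°, sin250°) = (-0.6840, -1.8794)
|BD| = 12.8225
circle(B,7.00) ∩ circle(D,8.00): a=5.8264, h=3.8799
  candidates: C₊=(4.5107,2.8126) cross=49.750; C₋=(5.6481,-4.8634) cross=-49.750
  mode + wants cross > 0 → take C=(4.5107,2.8126) (cross=49.750)
ex = (C−B)/|BC| = (0.7421,0.6703); ey = (-0.6703,0.7421)
P = B + -2.08·ex + -2.95·ey = (-0.2503,-5.4628)

-0.25 -5.46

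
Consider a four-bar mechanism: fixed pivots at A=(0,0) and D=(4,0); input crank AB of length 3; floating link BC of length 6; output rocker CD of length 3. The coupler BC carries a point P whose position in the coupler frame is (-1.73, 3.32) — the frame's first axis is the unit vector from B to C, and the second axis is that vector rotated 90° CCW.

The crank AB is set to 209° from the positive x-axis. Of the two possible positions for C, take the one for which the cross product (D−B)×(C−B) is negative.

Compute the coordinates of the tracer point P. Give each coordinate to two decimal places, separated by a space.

A=(0,0), D=(4.00,0)
B = A + 3.00·(cos209°, sin209°) = (-2.6239, -1.4544)
|BD| = 6.7817
circle(B,6.00) ∩ circle(D,3.00): a=5.3815, h=2.6532
  candidates: C₊=(2.0634,2.2912) cross=17.993; C₋=(3.2014,-2.8918) cross=-17.993
  mode - wants cross < 0 → take C=(3.2014,-2.8918) (cross=-17.993)
ex = (C−B)/|BC| = (0.9709,-0.2396); ey = (0.2396,0.9709)
P = B + -1.73·ex + 3.32·ey = (-3.5082,2.1833)

-3.51 2.18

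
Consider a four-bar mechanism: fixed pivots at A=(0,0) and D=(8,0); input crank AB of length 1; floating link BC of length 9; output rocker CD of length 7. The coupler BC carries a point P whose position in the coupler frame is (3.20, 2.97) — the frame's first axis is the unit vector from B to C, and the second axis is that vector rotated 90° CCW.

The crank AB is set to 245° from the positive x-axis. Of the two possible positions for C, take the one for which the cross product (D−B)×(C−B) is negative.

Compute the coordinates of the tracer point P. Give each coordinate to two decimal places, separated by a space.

A=(0,0), D=(8.00,0)
B = A + 1.00·(cos245°, sin245°) = (-0.4226, -0.9063)
|BD| = 8.4712
circle(B,9.00) ∩ circle(D,7.00): a=6.1244, h=6.5949
  candidates: C₊=(4.9610,6.3059) cross=55.867; C₋=(6.3722,-6.8081) cross=-55.867
  mode - wants cross < 0 → take C=(6.3722,-6.8081) (cross=-55.867)
ex = (C−B)/|BC| = (0.7550,-0.6558); ey = (0.6558,0.7550)
P = B + 3.20·ex + 2.97·ey = (3.9409,-0.7624)

3.94 -0.76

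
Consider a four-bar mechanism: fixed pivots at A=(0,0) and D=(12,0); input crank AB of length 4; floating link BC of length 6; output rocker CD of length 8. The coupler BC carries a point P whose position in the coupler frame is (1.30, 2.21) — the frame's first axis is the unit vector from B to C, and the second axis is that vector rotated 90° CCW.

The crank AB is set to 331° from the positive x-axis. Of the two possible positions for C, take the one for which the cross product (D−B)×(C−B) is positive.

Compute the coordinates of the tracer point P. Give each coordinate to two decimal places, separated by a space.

1.68 -0.13

A=(0,0), D=(12.00,0)
B = A + 4.00·(cos331°, sin331°) = (3.4985, -1.9392)
|BD| = 8.7199
circle(B,6.00) ∩ circle(D,8.00): a=2.7544, h=5.3304
  candidates: C₊=(4.9985,3.8702) cross=46.481; C₋=(7.3694,-6.5236) cross=-46.481
  mode + wants cross > 0 → take C=(4.9985,3.8702) (cross=46.481)
ex = (C−B)/|BC| = (0.2500,0.9682); ey = (-0.9682,0.2500)
P = B + 1.30·ex + 2.21·ey = (1.6837,-0.1280)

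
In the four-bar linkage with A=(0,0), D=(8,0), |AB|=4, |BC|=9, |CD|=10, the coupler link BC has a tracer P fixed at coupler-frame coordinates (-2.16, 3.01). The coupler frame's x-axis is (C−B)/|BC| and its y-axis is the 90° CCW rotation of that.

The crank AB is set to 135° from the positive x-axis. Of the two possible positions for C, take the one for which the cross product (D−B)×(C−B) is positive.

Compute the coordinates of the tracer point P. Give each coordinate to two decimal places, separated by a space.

-6.47 3.52

A=(0,0), D=(8.00,0)
B = A + 4.00·(cos135°, sin135°) = (-2.8284, 2.8284)
|BD| = 11.1917
circle(B,9.00) ∩ circle(D,10.00): a=4.7470, h=7.6463
  candidates: C₊=(3.6969,9.0268) cross=85.575; C₋=(-0.1679,-5.7693) cross=-85.575
  mode + wants cross > 0 → take C=(3.6969,9.0268) (cross=85.575)
ex = (C−B)/|BC| = (0.7250,0.6887); ey = (-0.6887,0.7250)
P = B + -2.16·ex + 3.01·ey = (-6.4675,3.5232)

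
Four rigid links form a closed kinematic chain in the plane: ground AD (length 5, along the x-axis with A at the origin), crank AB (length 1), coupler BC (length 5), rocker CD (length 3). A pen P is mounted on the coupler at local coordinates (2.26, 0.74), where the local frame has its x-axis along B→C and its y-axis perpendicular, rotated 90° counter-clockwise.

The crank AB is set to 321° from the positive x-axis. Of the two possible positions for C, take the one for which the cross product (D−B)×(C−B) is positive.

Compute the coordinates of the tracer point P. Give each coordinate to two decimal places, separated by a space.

A=(0,0), D=(5.00,0)
B = A + 1.00·(cos321°, sin321°) = (0.7771, -0.6293)
|BD| = 4.2695
circle(B,5.00) ∩ circle(D,3.00): a=4.0085, h=2.9886
  candidates: C₊=(4.3013,2.9175) cross=12.760; C₋=(5.1824,-2.9945) cross=-12.760
  mode + wants cross > 0 → take C=(4.3013,2.9175) (cross=12.760)
ex = (C−B)/|BC| = (0.7048,0.7094); ey = (-0.7094,0.7048)
P = B + 2.26·ex + 0.74·ey = (1.8452,1.4954)

1.85 1.50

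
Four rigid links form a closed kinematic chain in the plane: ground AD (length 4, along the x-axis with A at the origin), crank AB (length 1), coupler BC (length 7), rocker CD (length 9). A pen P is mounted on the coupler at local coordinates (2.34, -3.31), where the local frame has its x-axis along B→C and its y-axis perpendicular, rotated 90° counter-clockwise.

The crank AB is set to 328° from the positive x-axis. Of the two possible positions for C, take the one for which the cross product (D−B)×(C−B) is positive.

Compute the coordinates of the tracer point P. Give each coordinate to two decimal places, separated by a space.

1.97 3.37

A=(0,0), D=(4.00,0)
B = A + 1.00·(cos328°, sin328°) = (0.8480, -0.5299)
|BD| = 3.1962
circle(B,7.00) ∩ circle(D,9.00): a=-3.4079, h=6.1144
  candidates: C₊=(-3.5264,4.9349) cross=19.543; C₋=(-1.4989,-7.1248) cross=-19.543
  mode + wants cross > 0 → take C=(-3.5264,4.9349) (cross=19.543)
ex = (C−B)/|BC| = (-0.6249,0.7807); ey = (-0.7807,-0.6249)
P = B + 2.34·ex + -3.31·ey = (1.9698,3.3654)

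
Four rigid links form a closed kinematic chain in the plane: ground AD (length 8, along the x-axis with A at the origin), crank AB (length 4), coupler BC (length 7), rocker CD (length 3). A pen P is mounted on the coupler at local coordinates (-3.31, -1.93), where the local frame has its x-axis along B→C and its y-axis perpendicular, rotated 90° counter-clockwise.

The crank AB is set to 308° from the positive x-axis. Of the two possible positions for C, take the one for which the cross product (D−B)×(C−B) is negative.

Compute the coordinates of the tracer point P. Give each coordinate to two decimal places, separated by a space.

-0.69 -5.32

A=(0,0), D=(8.00,0)
B = A + 4.00·(cos308°, sin308°) = (2.4626, -3.1520)
|BD| = 6.3716
circle(B,7.00) ∩ circle(D,3.00): a=6.3247, h=2.9996
  candidates: C₊=(6.4753,2.5837) cross=19.113; C₋=(9.4432,-2.6301) cross=-19.113
  mode - wants cross < 0 → take C=(9.4432,-2.6301) (cross=-19.113)
ex = (C−B)/|BC| = (0.9972,0.0746); ey = (-0.0746,0.9972)
P = B + -3.31·ex + -1.93·ey = (-0.6942,-5.3235)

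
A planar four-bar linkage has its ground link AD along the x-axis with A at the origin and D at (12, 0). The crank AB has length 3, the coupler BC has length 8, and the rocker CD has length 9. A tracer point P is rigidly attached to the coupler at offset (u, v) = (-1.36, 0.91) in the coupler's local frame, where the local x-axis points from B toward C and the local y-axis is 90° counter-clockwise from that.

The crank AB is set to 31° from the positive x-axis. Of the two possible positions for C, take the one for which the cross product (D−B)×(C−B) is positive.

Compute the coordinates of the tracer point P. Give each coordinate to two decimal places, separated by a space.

1.01 1.04

A=(0,0), D=(12.00,0)
B = A + 3.00·(cos31°, sin31°) = (2.5715, 1.5451)
|BD| = 9.5543
circle(B,8.00) ∩ circle(D,9.00): a=3.8875, h=6.9920
  candidates: C₊=(7.5385,7.8164) cross=66.803; C₋=(5.2771,-5.9835) cross=-66.803
  mode + wants cross > 0 → take C=(7.5385,7.8164) (cross=66.803)
ex = (C−B)/|BC| = (0.6209,0.7839); ey = (-0.7839,0.6209)
P = B + -1.36·ex + 0.91·ey = (1.0138,1.0440)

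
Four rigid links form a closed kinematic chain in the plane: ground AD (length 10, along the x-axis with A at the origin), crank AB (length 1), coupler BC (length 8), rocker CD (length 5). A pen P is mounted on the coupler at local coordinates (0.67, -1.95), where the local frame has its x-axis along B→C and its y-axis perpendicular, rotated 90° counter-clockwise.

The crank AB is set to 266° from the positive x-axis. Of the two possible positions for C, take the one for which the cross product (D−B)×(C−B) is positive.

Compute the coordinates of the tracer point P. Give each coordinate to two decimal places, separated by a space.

1.59 -2.22

A=(0,0), D=(10.00,0)
B = A + 1.00·(cos266°, sin266°) = (-0.0698, -0.9976)
|BD| = 10.1190
circle(B,8.00) ∩ circle(D,5.00): a=6.9866, h=3.8971
  candidates: C₊=(6.4986,3.5693) cross=39.435; C₋=(7.2670,-4.1870) cross=-39.435
  mode + wants cross > 0 → take C=(6.4986,3.5693) (cross=39.435)
ex = (C−B)/|BC| = (0.8210,0.5709); ey = (-0.5709,0.8210)
P = B + 0.67·ex + -1.95·ey = (1.5935,-2.2161)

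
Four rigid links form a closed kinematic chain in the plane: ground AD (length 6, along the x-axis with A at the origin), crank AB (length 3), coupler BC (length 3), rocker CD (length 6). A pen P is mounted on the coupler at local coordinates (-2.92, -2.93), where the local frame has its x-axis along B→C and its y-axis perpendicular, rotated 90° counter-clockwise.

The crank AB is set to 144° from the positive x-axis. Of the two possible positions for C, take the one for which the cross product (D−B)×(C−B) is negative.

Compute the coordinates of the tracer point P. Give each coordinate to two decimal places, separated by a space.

-6.51 1.11

A=(0,0), D=(6.00,0)
B = A + 3.00·(cos144°, sin144°) = (-2.4271, 1.7634)
|BD| = 8.6096
circle(B,3.00) ∩ circle(D,6.00): a=2.7368, h=1.2289
  candidates: C₊=(0.5034,2.4057) cross=10.580; C₋=(-0.0000,-0.0000) cross=-10.580
  mode - wants cross < 0 → take C=(-0.0000,-0.0000) (cross=-10.580)
ex = (C−B)/|BC| = (0.8090,-0.5878); ey = (0.5878,0.8090)
P = B + -2.92·ex + -2.93·ey = (-6.5116,1.1093)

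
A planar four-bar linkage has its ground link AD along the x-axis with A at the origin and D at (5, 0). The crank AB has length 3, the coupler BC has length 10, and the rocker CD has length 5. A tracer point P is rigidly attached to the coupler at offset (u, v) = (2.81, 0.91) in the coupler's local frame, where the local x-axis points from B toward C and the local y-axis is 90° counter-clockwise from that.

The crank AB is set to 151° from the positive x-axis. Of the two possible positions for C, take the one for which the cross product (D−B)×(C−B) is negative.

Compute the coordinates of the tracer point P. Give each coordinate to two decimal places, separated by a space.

0.11 0.34

A=(0,0), D=(5.00,0)
B = A + 3.00·(cos151°, sin151°) = (-2.6239, 1.4544)
|BD| = 7.7614
circle(B,10.00) ∩ circle(D,5.00): a=8.7123, h=4.9087
  candidates: C₊=(6.8540,4.6436) cross=38.098; C₋=(5.0142,-5.0000) cross=-38.098
  mode - wants cross < 0 → take C=(5.0142,-5.0000) (cross=-38.098)
ex = (C−B)/|BC| = (0.7638,-0.6454); ey = (0.6454,0.7638)
P = B + 2.81·ex + 0.91·ey = (0.1098,0.3358)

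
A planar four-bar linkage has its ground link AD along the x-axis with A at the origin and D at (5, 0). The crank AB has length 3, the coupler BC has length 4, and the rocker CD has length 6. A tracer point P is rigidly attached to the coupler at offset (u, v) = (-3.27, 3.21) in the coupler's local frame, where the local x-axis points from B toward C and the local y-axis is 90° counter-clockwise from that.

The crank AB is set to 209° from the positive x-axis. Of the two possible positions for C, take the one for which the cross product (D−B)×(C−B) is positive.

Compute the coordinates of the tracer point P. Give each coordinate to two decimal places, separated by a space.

A=(0,0), D=(5.00,0)
B = A + 3.00·(cos209°, sin209°) = (-2.6239, -1.4544)
|BD| = 7.7614
circle(B,4.00) ∩ circle(D,6.00): a=2.5922, h=3.0464
  candidates: C₊=(-0.6484,2.0237) cross=23.644; C₋=(0.4933,-3.9610) cross=-23.644
  mode + wants cross > 0 → take C=(-0.6484,2.0237) (cross=23.644)
ex = (C−B)/|BC| = (0.4939,0.8695); ey = (-0.8695,0.4939)
P = B + -3.27·ex + 3.21·ey = (-7.0300,-2.7125)

-7.03 -2.71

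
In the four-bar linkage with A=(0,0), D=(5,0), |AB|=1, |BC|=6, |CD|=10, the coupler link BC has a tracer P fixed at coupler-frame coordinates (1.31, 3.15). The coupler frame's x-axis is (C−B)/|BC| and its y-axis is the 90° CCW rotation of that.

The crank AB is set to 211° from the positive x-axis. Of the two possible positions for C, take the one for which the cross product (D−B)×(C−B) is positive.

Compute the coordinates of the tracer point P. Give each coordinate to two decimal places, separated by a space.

A=(0,0), D=(5.00,0)
B = A + 1.00·(cos211°, sin211°) = (-0.8572, -0.5150)
|BD| = 5.8798
circle(B,6.00) ∩ circle(D,10.00): a=-2.5025, h=5.4532
  candidates: C₊=(-3.8277,4.6980) cross=32.064; C₋=(-2.8724,-6.1665) cross=-32.064
  mode + wants cross > 0 → take C=(-3.8277,4.6980) (cross=32.064)
ex = (C−B)/|BC| = (-0.4951,0.8688); ey = (-0.8688,-0.4951)
P = B + 1.31·ex + 3.15·ey = (-4.2426,-0.9364)

-4.24 -0.94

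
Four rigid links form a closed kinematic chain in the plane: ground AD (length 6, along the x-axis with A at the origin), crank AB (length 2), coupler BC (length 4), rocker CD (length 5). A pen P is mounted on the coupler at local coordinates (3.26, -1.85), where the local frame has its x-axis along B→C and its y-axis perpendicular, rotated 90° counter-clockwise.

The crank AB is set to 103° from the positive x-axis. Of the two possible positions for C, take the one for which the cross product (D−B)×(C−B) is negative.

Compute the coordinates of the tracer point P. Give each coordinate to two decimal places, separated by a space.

A=(0,0), D=(6.00,0)
B = A + 2.00·(cos103°, sin103°) = (-0.4499, 1.9487)
|BD| = 6.7379
circle(B,4.00) ∩ circle(D,5.00): a=2.7011, h=2.9503
  candidates: C₊=(2.9890,3.9917) cross=19.879; C₋=(1.2824,-1.6567) cross=-19.879
  mode - wants cross < 0 → take C=(1.2824,-1.6567) (cross=-19.879)
ex = (C−B)/|BC| = (0.4331,-0.9014); ey = (0.9014,0.4331)
P = B + 3.26·ex + -1.85·ey = (-0.7056,-1.7909)

-0.71 -1.79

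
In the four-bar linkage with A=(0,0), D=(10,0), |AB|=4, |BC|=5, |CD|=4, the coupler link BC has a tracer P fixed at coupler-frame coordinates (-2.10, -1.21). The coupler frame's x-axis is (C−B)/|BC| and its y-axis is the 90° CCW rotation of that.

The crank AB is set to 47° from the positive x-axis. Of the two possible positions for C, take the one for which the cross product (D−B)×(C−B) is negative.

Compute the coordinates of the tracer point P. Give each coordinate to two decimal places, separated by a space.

A=(0,0), D=(10.00,0)
B = A + 4.00·(cos47°, sin47°) = (2.7280, 2.9254)
|BD| = 7.8384
circle(B,5.00) ∩ circle(D,4.00): a=4.4933, h=2.1933
  candidates: C₊=(7.7152,3.2832) cross=17.192; C₋=(6.0781,-0.7863) cross=-17.192
  mode - wants cross < 0 → take C=(6.0781,-0.7863) (cross=-17.192)
ex = (C−B)/|BC| = (0.6700,-0.7424); ey = (0.7424,0.6700)
P = B + -2.10·ex + -1.21·ey = (0.4227,3.6736)

0.42 3.67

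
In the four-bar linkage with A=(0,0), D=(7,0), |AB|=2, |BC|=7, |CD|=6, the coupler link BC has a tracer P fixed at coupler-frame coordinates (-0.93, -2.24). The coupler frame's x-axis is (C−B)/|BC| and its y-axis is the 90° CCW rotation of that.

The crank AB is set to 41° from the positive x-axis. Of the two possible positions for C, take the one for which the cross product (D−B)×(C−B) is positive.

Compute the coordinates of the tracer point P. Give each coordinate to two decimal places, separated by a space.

2.32 -0.98

A=(0,0), D=(7.00,0)
B = A + 2.00·(cos41°, sin41°) = (1.5094, 1.3121)
|BD| = 5.6452
circle(B,7.00) ∩ circle(D,6.00): a=3.9740, h=5.7626
  candidates: C₊=(6.7140,5.9932) cross=32.531; C₋=(4.0352,-5.2163) cross=-32.531
  mode + wants cross > 0 → take C=(6.7140,5.9932) (cross=32.531)
ex = (C−B)/|BC| = (0.7435,0.6687); ey = (-0.6687,0.7435)
P = B + -0.93·ex + -2.24·ey = (2.3159,-0.9753)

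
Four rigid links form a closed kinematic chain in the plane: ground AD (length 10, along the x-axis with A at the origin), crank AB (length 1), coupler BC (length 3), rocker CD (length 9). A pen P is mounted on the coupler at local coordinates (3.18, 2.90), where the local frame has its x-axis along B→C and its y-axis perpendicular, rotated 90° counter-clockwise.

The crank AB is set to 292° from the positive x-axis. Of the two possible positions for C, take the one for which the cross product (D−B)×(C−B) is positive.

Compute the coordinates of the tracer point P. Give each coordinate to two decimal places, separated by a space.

A=(0,0), D=(10.00,0)
B = A + 1.00·(cos292°, sin292°) = (0.3746, -0.9272)
|BD| = 9.6699
circle(B,3.00) ∩ circle(D,9.00): a=1.1121, h=2.7863
  candidates: C₊=(1.2144,1.9529) cross=26.943; C₋=(1.7487,-3.5940) cross=-26.943
  mode + wants cross > 0 → take C=(1.2144,1.9529) (cross=26.943)
ex = (C−B)/|BC| = (0.2799,0.9600); ey = (-0.9600,0.2799)
P = B + 3.18·ex + 2.90·ey = (-1.5192,2.9375)

-1.52 2.94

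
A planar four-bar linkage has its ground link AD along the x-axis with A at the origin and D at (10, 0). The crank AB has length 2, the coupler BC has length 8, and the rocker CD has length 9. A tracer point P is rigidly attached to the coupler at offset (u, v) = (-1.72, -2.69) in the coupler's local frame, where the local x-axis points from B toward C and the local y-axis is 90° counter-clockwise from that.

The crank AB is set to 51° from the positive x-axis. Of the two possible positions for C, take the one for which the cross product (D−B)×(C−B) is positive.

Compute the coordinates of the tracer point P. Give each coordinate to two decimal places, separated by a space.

2.43 -1.42

A=(0,0), D=(10.00,0)
B = A + 2.00·(cos51°, sin51°) = (1.2586, 1.5543)
|BD| = 8.8785
circle(B,8.00) ∩ circle(D,9.00): a=3.4819, h=7.2025
  candidates: C₊=(5.9476,8.0361) cross=63.948; C₋=(3.4258,-6.1466) cross=-63.948
  mode + wants cross > 0 → take C=(5.9476,8.0361) (cross=63.948)
ex = (C−B)/|BC| = (0.5861,0.8102); ey = (-0.8102,0.5861)
P = B + -1.72·ex + -2.69·ey = (2.4300,-1.4160)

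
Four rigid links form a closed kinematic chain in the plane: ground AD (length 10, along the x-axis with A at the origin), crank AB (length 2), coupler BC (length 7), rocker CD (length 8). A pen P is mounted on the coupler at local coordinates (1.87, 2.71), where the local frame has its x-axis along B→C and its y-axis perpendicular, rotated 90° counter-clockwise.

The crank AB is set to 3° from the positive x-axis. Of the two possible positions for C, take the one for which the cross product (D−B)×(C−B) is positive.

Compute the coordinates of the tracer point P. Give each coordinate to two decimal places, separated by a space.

A=(0,0), D=(10.00,0)
B = A + 2.00·(cos3°, sin3°) = (1.9973, 0.1047)
|BD| = 8.0034
circle(B,7.00) ∩ circle(D,8.00): a=3.0646, h=6.2935
  candidates: C₊=(5.1439,6.3576) cross=50.370; C₋=(4.9793,-6.2284) cross=-50.370
  mode + wants cross > 0 → take C=(5.1439,6.3576) (cross=50.370)
ex = (C−B)/|BC| = (0.4495,0.8933); ey = (-0.8933,0.4495)
P = B + 1.87·ex + 2.71·ey = (0.4171,2.9933)

0.42 2.99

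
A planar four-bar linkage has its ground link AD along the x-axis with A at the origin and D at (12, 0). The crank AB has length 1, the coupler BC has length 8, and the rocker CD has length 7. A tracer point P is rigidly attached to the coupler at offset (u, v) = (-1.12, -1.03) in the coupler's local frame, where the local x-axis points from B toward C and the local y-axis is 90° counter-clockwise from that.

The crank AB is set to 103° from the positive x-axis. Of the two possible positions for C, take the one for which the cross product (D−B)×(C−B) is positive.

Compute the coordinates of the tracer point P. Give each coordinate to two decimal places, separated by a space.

-0.73 -0.46

A=(0,0), D=(12.00,0)
B = A + 1.00·(cos103°, sin103°) = (-0.2250, 0.9744)
|BD| = 12.2637
circle(B,8.00) ∩ circle(D,7.00): a=6.7434, h=4.3042
  candidates: C₊=(6.8391,4.7292) cross=52.786; C₋=(6.1552,-3.8520) cross=-52.786
  mode + wants cross > 0 → take C=(6.8391,4.7292) (cross=52.786)
ex = (C−B)/|BC| = (0.8830,0.4694); ey = (-0.4694,0.8830)
P = B + -1.12·ex + -1.03·ey = (-0.7305,-0.4608)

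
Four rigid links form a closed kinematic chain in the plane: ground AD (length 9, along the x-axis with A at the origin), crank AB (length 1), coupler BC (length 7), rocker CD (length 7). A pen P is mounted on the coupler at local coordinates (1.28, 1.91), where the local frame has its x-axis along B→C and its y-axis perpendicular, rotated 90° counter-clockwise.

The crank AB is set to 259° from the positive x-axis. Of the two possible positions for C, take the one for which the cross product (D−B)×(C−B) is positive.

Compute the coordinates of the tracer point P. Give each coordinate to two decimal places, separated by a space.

A=(0,0), D=(9.00,0)
B = A + 1.00·(cos259°, sin259°) = (-0.1908, -0.9816)
|BD| = 9.2431
circle(B,7.00) ∩ circle(D,7.00): a=4.6215, h=5.2575
  candidates: C₊=(3.8462,4.7370) cross=48.596; C₋=(4.9629,-5.7186) cross=-48.596
  mode + wants cross > 0 → take C=(3.8462,4.7370) (cross=48.596)
ex = (C−B)/|BC| = (0.5767,0.8169); ey = (-0.8169,0.5767)
P = B + 1.28·ex + 1.91·ey = (-1.0130,1.1656)

-1.01 1.17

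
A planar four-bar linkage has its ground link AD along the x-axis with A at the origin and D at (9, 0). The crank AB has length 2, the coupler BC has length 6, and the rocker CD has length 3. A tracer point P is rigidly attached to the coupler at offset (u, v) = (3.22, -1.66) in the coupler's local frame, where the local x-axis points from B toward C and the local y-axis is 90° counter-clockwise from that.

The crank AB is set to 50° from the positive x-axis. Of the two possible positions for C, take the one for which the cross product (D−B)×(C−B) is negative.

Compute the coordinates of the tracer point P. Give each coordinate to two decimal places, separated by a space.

A=(0,0), D=(9.00,0)
B = A + 2.00·(cos50°, sin50°) = (1.2856, 1.5321)
|BD| = 7.8651
circle(B,6.00) ∩ circle(D,3.00): a=5.6490, h=2.0221
  candidates: C₊=(7.2203,2.4151) cross=15.904; C₋=(6.4325,-1.5517) cross=-15.904
  mode - wants cross < 0 → take C=(6.4325,-1.5517) (cross=-15.904)
ex = (C−B)/|BC| = (0.8578,-0.5140); ey = (0.5140,0.8578)
P = B + 3.22·ex + -1.66·ey = (3.1946,-1.5468)

3.19 -1.55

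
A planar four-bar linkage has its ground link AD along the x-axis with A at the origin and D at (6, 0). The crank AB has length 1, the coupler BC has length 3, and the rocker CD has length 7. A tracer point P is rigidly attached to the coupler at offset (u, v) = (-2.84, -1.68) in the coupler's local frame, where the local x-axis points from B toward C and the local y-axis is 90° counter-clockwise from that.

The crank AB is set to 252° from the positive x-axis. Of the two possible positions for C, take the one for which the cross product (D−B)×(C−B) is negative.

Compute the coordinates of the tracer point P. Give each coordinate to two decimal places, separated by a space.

-2.44 1.57

A=(0,0), D=(6.00,0)
B = A + 1.00·(cos252°, sin252°) = (-0.3090, -0.9511)
|BD| = 6.3803
circle(B,3.00) ∩ circle(D,7.00): a=0.0555, h=2.9995
  candidates: C₊=(-0.7012,2.0232) cross=19.138; C₋=(0.1930,-3.9088) cross=-19.138
  mode - wants cross < 0 → take C=(0.1930,-3.9088) (cross=-19.138)
ex = (C−B)/|BC| = (0.1673,-0.9859); ey = (0.9859,0.1673)
P = B + -2.84·ex + -1.68·ey = (-2.4405,1.5678)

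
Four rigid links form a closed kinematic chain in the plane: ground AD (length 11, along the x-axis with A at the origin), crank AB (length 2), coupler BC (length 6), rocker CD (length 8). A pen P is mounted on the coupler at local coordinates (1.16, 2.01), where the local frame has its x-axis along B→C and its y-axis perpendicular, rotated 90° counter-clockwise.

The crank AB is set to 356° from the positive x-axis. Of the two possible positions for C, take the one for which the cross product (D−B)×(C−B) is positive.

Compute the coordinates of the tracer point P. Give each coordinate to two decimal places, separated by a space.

0.78 1.84

A=(0,0), D=(11.00,0)
B = A + 2.00·(cos356°, sin356°) = (1.9951, -0.1395)
|BD| = 9.0060
circle(B,6.00) ∩ circle(D,8.00): a=2.9484, h=5.2256
  candidates: C₊=(4.8623,5.1311) cross=47.061; C₋=(5.0242,-5.3188) cross=-47.061
  mode + wants cross > 0 → take C=(4.8623,5.1311) (cross=47.061)
ex = (C−B)/|BC| = (0.4779,0.8784); ey = (-0.8784,0.4779)
P = B + 1.16·ex + 2.01·ey = (0.7838,1.8400)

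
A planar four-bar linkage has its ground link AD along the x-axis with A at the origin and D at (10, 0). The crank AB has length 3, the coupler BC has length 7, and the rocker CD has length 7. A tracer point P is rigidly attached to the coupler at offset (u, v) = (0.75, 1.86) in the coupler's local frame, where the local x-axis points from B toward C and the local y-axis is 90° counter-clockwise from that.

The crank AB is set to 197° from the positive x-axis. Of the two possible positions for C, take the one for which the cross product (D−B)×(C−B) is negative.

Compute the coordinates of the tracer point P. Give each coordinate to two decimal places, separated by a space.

-1.55 0.64

A=(0,0), D=(10.00,0)
B = A + 3.00·(cos197°, sin197°) = (-2.8689, -0.8771)
|BD| = 12.8988
circle(B,7.00) ∩ circle(D,7.00): a=6.4494, h=2.7213
  candidates: C₊=(3.3805,2.2764) cross=35.101; C₋=(3.7506,-3.1536) cross=-35.101
  mode - wants cross < 0 → take C=(3.7506,-3.1536) (cross=-35.101)
ex = (C−B)/|BC| = (0.9456,-0.3252); ey = (0.3252,0.9456)
P = B + 0.75·ex + 1.86·ey = (-1.5548,0.6379)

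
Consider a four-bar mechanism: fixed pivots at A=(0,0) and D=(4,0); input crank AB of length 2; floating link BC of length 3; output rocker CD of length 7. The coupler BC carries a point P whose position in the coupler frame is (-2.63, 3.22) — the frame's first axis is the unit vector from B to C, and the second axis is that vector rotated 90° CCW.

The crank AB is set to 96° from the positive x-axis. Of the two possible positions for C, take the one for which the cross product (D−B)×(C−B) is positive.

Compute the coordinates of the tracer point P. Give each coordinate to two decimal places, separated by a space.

-2.60 -1.41

A=(0,0), D=(4.00,0)
B = A + 2.00·(cos96°, sin96°) = (-0.2091, 1.9890)
|BD| = 4.6554
circle(B,3.00) ∩ circle(D,7.00): a=-1.9684, h=2.2639
  candidates: C₊=(-1.0215,4.8769) cross=10.539; C₋=(-2.9560,0.7832) cross=-10.539
  mode + wants cross > 0 → take C=(-1.0215,4.8769) (cross=10.539)
ex = (C−B)/|BC| = (-0.2708,0.9626); ey = (-0.9626,-0.2708)
P = B + -2.63·ex + 3.22·ey = (-2.5965,-1.4147)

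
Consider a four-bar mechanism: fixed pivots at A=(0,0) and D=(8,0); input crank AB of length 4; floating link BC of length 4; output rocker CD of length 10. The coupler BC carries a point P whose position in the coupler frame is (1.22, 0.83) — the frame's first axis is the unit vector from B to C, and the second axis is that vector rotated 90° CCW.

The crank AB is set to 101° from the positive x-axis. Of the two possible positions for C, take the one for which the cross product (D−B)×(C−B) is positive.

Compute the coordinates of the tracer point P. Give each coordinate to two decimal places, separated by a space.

A=(0,0), D=(8.00,0)
B = A + 4.00·(cos101°, sin101°) = (-0.7632, 3.9265)
|BD| = 9.6027
circle(B,4.00) ∩ circle(D,10.00): a=0.4276, h=3.9771
  candidates: C₊=(1.2532,7.3811) cross=38.191; C₋=(-1.9993,0.1223) cross=-38.191
  mode + wants cross > 0 → take C=(1.2532,7.3811) (cross=38.191)
ex = (C−B)/|BC| = (0.5041,0.8636); ey = (-0.8636,0.5041)
P = B + 1.22·ex + 0.83·ey = (-0.8651,5.3986)

-0.87 5.40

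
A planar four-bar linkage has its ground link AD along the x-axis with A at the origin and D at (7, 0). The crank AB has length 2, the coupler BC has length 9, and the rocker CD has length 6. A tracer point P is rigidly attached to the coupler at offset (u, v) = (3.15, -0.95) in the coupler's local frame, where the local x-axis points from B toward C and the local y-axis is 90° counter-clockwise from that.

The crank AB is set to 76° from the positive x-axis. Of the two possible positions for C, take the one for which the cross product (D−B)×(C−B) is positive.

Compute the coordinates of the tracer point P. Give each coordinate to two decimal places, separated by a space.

A=(0,0), D=(7.00,0)
B = A + 2.00·(cos76°, sin76°) = (0.4838, 1.9406)
|BD| = 6.7990
circle(B,9.00) ∩ circle(D,6.00): a=6.7088, h=5.9993
  candidates: C₊=(8.6259,5.7755) cross=40.789; C₋=(5.2012,-5.7240) cross=-40.789
  mode + wants cross > 0 → take C=(8.6259,5.7755) (cross=40.789)
ex = (C−B)/|BC| = (0.9047,0.4261); ey = (-0.4261,0.9047)
P = B + 3.15·ex + -0.95·ey = (3.7384,2.4234)

3.74 2.42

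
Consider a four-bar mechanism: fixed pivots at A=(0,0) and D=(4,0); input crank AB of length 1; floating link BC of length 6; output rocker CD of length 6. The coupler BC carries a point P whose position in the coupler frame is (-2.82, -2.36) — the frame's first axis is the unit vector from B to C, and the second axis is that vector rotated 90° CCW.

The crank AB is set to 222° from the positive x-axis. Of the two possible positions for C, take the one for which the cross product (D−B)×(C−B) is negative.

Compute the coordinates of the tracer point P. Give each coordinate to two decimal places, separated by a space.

-4.23 0.50

A=(0,0), D=(4.00,0)
B = A + 1.00·(cos222°, sin222°) = (-0.7431, -0.6691)
|BD| = 4.7901
circle(B,6.00) ∩ circle(D,6.00): a=2.3951, h=5.5012
  candidates: C₊=(0.8600,5.1127) cross=26.352; C₋=(2.3969,-5.7819) cross=-26.352
  mode - wants cross < 0 → take C=(2.3969,-5.7819) (cross=-26.352)
ex = (C−B)/|BC| = (0.5233,-0.8521); ey = (0.8521,0.5233)
P = B + -2.82·ex + -2.36·ey = (-4.2300,0.4988)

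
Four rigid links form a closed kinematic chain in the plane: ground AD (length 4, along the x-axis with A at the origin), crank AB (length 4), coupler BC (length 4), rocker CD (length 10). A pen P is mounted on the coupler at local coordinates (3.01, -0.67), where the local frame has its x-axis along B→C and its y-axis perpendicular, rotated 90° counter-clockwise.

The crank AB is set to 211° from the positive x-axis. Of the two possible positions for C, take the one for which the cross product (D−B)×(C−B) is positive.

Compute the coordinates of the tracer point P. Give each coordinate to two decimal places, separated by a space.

A=(0,0), D=(4.00,0)
B = A + 4.00·(cos211°, sin211°) = (-3.4287, -2.0602)
|BD| = 7.7090
circle(B,4.00) ∩ circle(D,10.00): a=-1.5936, h=3.6688
  candidates: C₊=(-5.9448,1.0494) cross=28.283; C₋=(-3.9839,-6.0214) cross=-28.283
  mode + wants cross > 0 → take C=(-5.9448,1.0494) (cross=28.283)
ex = (C−B)/|BC| = (-0.6290,0.7774); ey = (-0.7774,-0.6290)
P = B + 3.01·ex + -0.67·ey = (-4.8012,0.7012)

-4.80 0.70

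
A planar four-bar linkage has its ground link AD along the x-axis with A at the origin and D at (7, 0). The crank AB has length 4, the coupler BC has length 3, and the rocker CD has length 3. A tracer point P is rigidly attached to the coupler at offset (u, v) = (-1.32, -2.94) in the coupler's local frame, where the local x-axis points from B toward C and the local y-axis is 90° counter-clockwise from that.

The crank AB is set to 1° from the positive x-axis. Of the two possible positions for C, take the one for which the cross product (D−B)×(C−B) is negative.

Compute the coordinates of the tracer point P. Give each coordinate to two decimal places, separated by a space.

A=(0,0), D=(7.00,0)
B = A + 4.00·(cos1°, sin1°) = (3.9994, 0.0698)
|BD| = 3.0014
circle(B,3.00) ∩ circle(D,3.00): a=1.5007, h=2.5977
  candidates: C₊=(5.5601,2.6319) cross=7.797; C₋=(5.4393,-2.5621) cross=-7.797
  mode - wants cross < 0 → take C=(5.4393,-2.5621) (cross=-7.797)
ex = (C−B)/|BC| = (0.4800,-0.8773); ey = (0.8773,0.4800)
P = B + -1.32·ex + -2.94·ey = (0.7866,-0.1833)

0.79 -0.18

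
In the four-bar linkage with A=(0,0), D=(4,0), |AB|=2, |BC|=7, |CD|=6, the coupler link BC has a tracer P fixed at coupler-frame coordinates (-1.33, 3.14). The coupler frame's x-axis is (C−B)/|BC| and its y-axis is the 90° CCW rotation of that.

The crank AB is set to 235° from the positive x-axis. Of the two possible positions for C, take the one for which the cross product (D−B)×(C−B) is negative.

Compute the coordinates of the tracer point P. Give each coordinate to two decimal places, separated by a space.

A=(0,0), D=(4.00,0)
B = A + 2.00·(cos235°, sin235°) = (-1.1472, -1.6383)
|BD| = 5.4016
circle(B,7.00) ∩ circle(D,6.00): a=3.9041, h=5.8101
  candidates: C₊=(0.8109,5.0823) cross=31.384; C₋=(4.3353,-5.9906) cross=-31.384
  mode - wants cross < 0 → take C=(4.3353,-5.9906) (cross=-31.384)
ex = (C−B)/|BC| = (0.7832,-0.6218); ey = (0.6218,0.7832)
P = B + -1.33·ex + 3.14·ey = (-0.2365,1.6479)

-0.24 1.65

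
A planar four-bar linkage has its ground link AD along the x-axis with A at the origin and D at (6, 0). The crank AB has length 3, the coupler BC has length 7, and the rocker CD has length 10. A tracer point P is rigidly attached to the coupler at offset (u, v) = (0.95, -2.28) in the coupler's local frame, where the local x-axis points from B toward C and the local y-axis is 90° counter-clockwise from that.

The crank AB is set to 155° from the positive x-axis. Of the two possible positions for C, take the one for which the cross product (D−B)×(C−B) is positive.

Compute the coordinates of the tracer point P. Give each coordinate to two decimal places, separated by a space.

-0.25 1.35

A=(0,0), D=(6.00,0)
B = A + 3.00·(cos155°, sin155°) = (-2.7189, 1.2679)
|BD| = 8.8106
circle(B,7.00) ∩ circle(D,10.00): a=1.5111, h=6.8350
  candidates: C₊=(-0.2400,7.8142) cross=60.220; C₋=(-2.2071,-5.7134) cross=-60.220
  mode + wants cross > 0 → take C=(-0.2400,7.8142) (cross=60.220)
ex = (C−B)/|BC| = (0.3541,0.9352); ey = (-0.9352,0.3541)
P = B + 0.95·ex + -2.28·ey = (-0.2503,1.3489)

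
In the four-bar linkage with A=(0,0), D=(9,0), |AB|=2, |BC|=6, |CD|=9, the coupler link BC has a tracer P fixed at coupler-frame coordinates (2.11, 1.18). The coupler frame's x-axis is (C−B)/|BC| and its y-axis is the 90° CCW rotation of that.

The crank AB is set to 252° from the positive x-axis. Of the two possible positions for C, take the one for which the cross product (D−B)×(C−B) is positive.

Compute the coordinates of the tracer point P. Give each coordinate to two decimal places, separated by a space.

A=(0,0), D=(9.00,0)
B = A + 2.00·(cos252°, sin252°) = (-0.6180, -1.9021)
|BD| = 9.8043
circle(B,6.00) ∩ circle(D,9.00): a=2.6073, h=5.4039
  candidates: C₊=(0.8913,3.9049) cross=52.982; C₋=(2.9881,-6.6975) cross=-52.982
  mode + wants cross > 0 → take C=(0.8913,3.9049) (cross=52.982)
ex = (C−B)/|BC| = (0.2516,0.9678); ey = (-0.9678,0.2516)
P = B + 2.11·ex + 1.18·ey = (-1.2293,0.4369)

-1.23 0.44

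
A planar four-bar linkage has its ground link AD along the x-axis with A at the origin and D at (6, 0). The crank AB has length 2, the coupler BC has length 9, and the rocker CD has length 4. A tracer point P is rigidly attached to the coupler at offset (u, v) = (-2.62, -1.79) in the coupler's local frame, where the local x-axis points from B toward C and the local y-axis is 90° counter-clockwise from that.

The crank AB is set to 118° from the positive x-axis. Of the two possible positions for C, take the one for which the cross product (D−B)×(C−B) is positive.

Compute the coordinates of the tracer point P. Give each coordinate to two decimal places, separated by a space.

A=(0,0), D=(6.00,0)
B = A + 2.00·(cos118°, sin118°) = (-0.9389, 1.7659)
|BD| = 7.1601
circle(B,9.00) ∩ circle(D,4.00): a=8.1191, h=3.8833
  candidates: C₊=(7.8871,3.5269) cross=27.805; C₋=(5.9716,-3.9999) cross=-27.805
  mode + wants cross > 0 → take C=(7.8871,3.5269) (cross=27.805)
ex = (C−B)/|BC| = (0.9807,0.1957); ey = (-0.1957,0.9807)
P = B + -2.62·ex + -1.79·ey = (-3.1581,-0.5021)

-3.16 -0.50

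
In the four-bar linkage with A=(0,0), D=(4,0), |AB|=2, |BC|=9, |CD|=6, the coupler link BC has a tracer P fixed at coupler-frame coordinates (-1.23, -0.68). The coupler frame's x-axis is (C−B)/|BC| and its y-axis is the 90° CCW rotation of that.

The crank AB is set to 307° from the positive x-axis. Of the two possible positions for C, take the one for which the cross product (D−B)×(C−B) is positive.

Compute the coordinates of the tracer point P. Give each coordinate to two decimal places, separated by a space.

A=(0,0), D=(4.00,0)
B = A + 2.00·(cos307°, sin307°) = (1.2036, -1.5973)
|BD| = 3.2204
circle(B,9.00) ∩ circle(D,6.00): a=8.5969, h=2.6633
  candidates: C₊=(7.3476,4.9793) cross=8.577; C₋=(9.9895,0.3541) cross=-8.577
  mode + wants cross > 0 → take C=(7.3476,4.9793) (cross=8.577)
ex = (C−B)/|BC| = (0.6827,0.7307); ey = (-0.7307,0.6827)
P = B + -1.23·ex + -0.68·ey = (0.8608,-2.9603)

0.86 -2.96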